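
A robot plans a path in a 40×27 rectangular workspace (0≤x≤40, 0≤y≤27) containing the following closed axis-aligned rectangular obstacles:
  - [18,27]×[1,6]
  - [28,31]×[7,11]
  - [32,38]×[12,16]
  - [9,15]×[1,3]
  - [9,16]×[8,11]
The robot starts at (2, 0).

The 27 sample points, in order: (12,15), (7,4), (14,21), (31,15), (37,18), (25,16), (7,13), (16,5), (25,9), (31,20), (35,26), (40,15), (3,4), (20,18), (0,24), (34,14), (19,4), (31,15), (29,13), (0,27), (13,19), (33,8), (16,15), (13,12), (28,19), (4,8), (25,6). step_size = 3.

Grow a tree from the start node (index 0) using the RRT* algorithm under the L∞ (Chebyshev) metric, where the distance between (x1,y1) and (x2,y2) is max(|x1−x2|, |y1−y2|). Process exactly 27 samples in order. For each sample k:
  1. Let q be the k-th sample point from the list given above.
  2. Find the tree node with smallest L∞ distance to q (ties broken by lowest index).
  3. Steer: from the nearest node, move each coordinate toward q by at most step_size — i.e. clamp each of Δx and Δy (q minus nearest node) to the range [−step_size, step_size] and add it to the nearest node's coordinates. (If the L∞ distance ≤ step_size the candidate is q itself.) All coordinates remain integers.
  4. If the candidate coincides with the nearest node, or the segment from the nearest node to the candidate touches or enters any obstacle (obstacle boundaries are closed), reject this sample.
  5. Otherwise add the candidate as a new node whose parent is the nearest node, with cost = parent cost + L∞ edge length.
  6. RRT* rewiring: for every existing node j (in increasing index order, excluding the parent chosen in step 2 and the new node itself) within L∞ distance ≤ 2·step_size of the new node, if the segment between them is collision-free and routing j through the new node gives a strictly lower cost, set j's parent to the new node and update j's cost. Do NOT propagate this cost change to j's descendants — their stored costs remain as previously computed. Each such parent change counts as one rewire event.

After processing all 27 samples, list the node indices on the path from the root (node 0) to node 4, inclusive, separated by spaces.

Path: 0 1 2 3 4

1. q=(12,15) nearest=0 d=15 new=(5,3) → add node 1 parent=0 cost=3
2. q=(7,4) nearest=1 d=2 new=(7,4) → add node 2 parent=1 cost=5
3. q=(14,21) nearest=2 d=17 new=(10,7) → add node 3 parent=2 cost=8
4. q=(31,15) nearest=3 d=21 new=(13,10) → blocked by [9,16]×[8,11], reject
5. q=(37,18) nearest=3 d=27 new=(13,10) → blocked by [9,16]×[8,11], reject
6. q=(25,16) nearest=3 d=15 new=(13,10) → blocked by [9,16]×[8,11], reject
7. q=(7,13) nearest=3 d=6 new=(7,10) → blocked by [9,16]×[8,11], reject
8. q=(16,5) nearest=3 d=6 new=(13,5) → add node 4 parent=3 cost=11
9. q=(25,9) nearest=4 d=12 new=(16,8) → blocked by [9,16]×[8,11], reject
10. q=(31,20) nearest=4 d=18 new=(16,8) → blocked by [9,16]×[8,11], reject
11. q=(35,26) nearest=4 d=22 new=(16,8) → blocked by [9,16]×[8,11], reject
12. q=(40,15) nearest=4 d=27 new=(16,8) → blocked by [9,16]×[8,11], reject
13. q=(3,4) nearest=1 d=2 new=(3,4) → add node 5 parent=1 cost=5
14. q=(20,18) nearest=3 d=11 new=(13,10) → blocked by [9,16]×[8,11], reject
15. q=(0,24) nearest=3 d=17 new=(7,10) → blocked by [9,16]×[8,11], reject
16. q=(34,14) nearest=4 d=21 new=(16,8) → blocked by [9,16]×[8,11], reject
17. q=(19,4) nearest=4 d=6 new=(16,4) → add node 6 parent=4 cost=14
18. q=(31,15) nearest=6 d=15 new=(19,7) → blocked by [18,27]×[1,6], reject
19. q=(29,13) nearest=6 d=13 new=(19,7) → blocked by [18,27]×[1,6], reject
20. q=(0,27) nearest=3 d=20 new=(7,10) → blocked by [9,16]×[8,11], reject
21. q=(13,19) nearest=3 d=12 new=(13,10) → blocked by [9,16]×[8,11], reject
22. q=(33,8) nearest=6 d=17 new=(19,7) → blocked by [18,27]×[1,6], reject
23. q=(16,15) nearest=3 d=8 new=(13,10) → blocked by [9,16]×[8,11], reject
24. q=(13,12) nearest=3 d=5 new=(13,10) → blocked by [9,16]×[8,11], reject
25. q=(28,19) nearest=4 d=15 new=(16,8) → blocked by [9,16]×[8,11], reject
26. q=(4,8) nearest=2 d=4 new=(4,7) → add node 7 parent=2 cost=8
27. q=(25,6) nearest=6 d=9 new=(19,6) → blocked by [18,27]×[1,6], reject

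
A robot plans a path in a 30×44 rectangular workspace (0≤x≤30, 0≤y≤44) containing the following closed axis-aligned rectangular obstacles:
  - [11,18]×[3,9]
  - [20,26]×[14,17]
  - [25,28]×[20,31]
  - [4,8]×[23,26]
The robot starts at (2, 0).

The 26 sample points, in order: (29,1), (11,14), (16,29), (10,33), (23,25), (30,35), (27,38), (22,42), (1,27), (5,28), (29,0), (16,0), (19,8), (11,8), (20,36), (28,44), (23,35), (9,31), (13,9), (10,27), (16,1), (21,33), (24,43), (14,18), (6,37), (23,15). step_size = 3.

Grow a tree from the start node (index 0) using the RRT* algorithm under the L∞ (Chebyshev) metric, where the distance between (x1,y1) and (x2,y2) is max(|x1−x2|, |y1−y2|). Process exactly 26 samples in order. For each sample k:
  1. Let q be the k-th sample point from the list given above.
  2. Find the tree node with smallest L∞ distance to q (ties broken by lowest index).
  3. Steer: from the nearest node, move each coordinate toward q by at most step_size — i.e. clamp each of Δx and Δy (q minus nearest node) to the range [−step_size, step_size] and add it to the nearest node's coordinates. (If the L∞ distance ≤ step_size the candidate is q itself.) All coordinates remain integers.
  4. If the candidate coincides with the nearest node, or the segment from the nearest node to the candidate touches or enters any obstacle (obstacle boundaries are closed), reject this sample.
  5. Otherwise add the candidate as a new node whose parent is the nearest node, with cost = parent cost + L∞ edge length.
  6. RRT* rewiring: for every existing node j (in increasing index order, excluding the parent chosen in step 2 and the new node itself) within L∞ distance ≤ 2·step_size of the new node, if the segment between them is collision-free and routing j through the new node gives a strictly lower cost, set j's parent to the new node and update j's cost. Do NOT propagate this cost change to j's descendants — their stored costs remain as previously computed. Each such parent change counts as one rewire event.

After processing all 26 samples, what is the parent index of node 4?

1. q=(29,1) nearest=0 d=27 new=(5,1) → add node 1 parent=0 cost=3
2. q=(11,14) nearest=1 d=13 new=(8,4) → add node 2 parent=1 cost=6
3. q=(16,29) nearest=2 d=25 new=(11,7) → blocked by [11,18]×[3,9], reject
4. q=(10,33) nearest=2 d=29 new=(10,7) → add node 3 parent=2 cost=9
5. q=(23,25) nearest=3 d=18 new=(13,10) → blocked by [11,18]×[3,9], reject
6. q=(30,35) nearest=3 d=28 new=(13,10) → blocked by [11,18]×[3,9], reject
7. q=(27,38) nearest=3 d=31 new=(13,10) → blocked by [11,18]×[3,9], reject
8. q=(22,42) nearest=3 d=35 new=(13,10) → blocked by [11,18]×[3,9], reject
9. q=(1,27) nearest=3 d=20 new=(7,10) → add node 4 parent=3 cost=12
10. q=(5,28) nearest=4 d=18 new=(5,13) → add node 5 parent=4 cost=15
11. q=(29,0) nearest=3 d=19 new=(13,4) → blocked by [11,18]×[3,9], reject
12. q=(16,0) nearest=3 d=7 new=(13,4) → blocked by [11,18]×[3,9], reject
13. q=(19,8) nearest=3 d=9 new=(13,8) → blocked by [11,18]×[3,9], reject
14. q=(11,8) nearest=3 d=1 new=(11,8) → blocked by [11,18]×[3,9], reject
15. q=(20,36) nearest=5 d=23 new=(8,16) → add node 6 parent=5 cost=18
16. q=(28,44) nearest=6 d=28 new=(11,19) → add node 7 parent=6 cost=21
17. q=(23,35) nearest=7 d=16 new=(14,22) → add node 8 parent=7 cost=24
18. q=(9,31) nearest=8 d=9 new=(11,25) → add node 9 parent=8 cost=27
19. q=(13,9) nearest=3 d=3 new=(13,9) → blocked by [11,18]×[3,9], reject
20. q=(10,27) nearest=9 d=2 new=(10,27) → add node 10 parent=9 cost=29
21. q=(16,1) nearest=3 d=6 new=(13,4) → blocked by [11,18]×[3,9], reject
22. q=(21,33) nearest=9 d=10 new=(14,28) → add node 11 parent=9 cost=30
23. q=(24,43) nearest=11 d=15 new=(17,31) → add node 12 parent=11 cost=33
24. q=(14,18) nearest=7 d=3 new=(14,18) → add node 13 parent=7 cost=24
25. q=(6,37) nearest=11 d=9 new=(11,31) → add node 14 parent=11 cost=33
26. q=(23,15) nearest=8 d=9 new=(17,19) → add node 15 parent=8 cost=27

Parent of node 4: 3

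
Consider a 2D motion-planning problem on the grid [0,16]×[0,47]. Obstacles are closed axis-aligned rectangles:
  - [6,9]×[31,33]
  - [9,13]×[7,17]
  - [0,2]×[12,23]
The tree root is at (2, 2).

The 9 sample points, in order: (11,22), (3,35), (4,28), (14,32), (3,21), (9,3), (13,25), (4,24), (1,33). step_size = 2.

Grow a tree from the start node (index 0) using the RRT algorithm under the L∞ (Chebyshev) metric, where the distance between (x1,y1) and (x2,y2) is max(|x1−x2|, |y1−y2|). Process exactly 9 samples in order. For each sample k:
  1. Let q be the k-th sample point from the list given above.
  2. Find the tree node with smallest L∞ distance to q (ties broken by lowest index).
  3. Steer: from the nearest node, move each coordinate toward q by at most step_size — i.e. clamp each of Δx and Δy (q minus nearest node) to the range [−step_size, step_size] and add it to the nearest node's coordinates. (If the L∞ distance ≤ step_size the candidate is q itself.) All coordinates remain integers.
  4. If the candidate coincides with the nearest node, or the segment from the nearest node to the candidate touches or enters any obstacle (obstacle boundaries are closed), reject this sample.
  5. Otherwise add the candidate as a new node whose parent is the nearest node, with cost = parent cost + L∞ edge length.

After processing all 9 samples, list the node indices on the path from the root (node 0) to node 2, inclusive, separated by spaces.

Path: 0 1 2

1. q=(11,22) nearest=0 d=20 new=(4,4) → add node 1 parent=0 cost=2
2. q=(3,35) nearest=1 d=31 new=(3,6) → add node 2 parent=1 cost=4
3. q=(4,28) nearest=2 d=22 new=(4,8) → add node 3 parent=2 cost=6
4. q=(14,32) nearest=3 d=24 new=(6,10) → add node 4 parent=3 cost=8
5. q=(3,21) nearest=4 d=11 new=(4,12) → add node 5 parent=4 cost=10
6. q=(9,3) nearest=1 d=5 new=(6,3) → add node 6 parent=1 cost=4
7. q=(13,25) nearest=5 d=13 new=(6,14) → add node 7 parent=5 cost=12
8. q=(4,24) nearest=7 d=10 new=(4,16) → add node 8 parent=7 cost=14
9. q=(1,33) nearest=8 d=17 new=(2,18) → blocked by [0,2]×[12,23], reject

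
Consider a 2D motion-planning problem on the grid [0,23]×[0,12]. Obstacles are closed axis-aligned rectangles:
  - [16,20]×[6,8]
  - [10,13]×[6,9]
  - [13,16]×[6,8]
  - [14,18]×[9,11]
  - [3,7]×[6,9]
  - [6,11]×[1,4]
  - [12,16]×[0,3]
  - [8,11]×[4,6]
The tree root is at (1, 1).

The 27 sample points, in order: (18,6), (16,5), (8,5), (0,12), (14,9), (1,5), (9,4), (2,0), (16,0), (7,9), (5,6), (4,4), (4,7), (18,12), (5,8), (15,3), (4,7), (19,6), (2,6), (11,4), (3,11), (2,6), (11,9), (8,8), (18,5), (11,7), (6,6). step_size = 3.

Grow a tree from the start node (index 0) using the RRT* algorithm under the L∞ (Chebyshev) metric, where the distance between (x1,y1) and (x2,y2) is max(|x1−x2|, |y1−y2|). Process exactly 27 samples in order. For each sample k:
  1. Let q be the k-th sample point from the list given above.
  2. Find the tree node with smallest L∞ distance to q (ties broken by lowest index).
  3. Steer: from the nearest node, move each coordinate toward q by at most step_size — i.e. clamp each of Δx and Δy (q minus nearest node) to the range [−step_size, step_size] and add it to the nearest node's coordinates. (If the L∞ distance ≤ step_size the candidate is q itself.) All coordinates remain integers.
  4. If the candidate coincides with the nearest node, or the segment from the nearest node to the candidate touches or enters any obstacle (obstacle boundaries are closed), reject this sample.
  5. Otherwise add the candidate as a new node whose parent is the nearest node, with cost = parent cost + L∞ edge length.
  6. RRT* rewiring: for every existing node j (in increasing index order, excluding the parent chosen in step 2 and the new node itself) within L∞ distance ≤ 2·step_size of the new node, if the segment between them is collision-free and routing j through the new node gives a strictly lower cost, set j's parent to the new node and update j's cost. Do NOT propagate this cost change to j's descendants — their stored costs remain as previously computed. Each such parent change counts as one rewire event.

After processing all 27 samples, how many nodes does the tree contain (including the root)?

1. q=(18,6) nearest=0 d=17 new=(4,4) → add node 1 parent=0 cost=3
2. q=(16,5) nearest=1 d=12 new=(7,5) → add node 2 parent=1 cost=6
3. q=(8,5) nearest=2 d=1 new=(8,5) → blocked by [8,11]×[4,6], reject
4. q=(0,12) nearest=2 d=7 new=(4,8) → blocked by [3,7]×[6,9], reject
5. q=(14,9) nearest=2 d=7 new=(10,8) → blocked by [10,13]×[6,9], reject
6. q=(1,5) nearest=1 d=3 new=(1,5) → add node 3 parent=1 cost=6
7. q=(9,4) nearest=2 d=2 new=(9,4) → blocked by [6,11]×[1,4], reject
8. q=(2,0) nearest=0 d=1 new=(2,0) → add node 4 parent=0 cost=1
9. q=(16,0) nearest=2 d=9 new=(10,2) → blocked by [6,11]×[1,4], reject
10. q=(7,9) nearest=2 d=4 new=(7,8) → blocked by [3,7]×[6,9], reject
11. q=(5,6) nearest=1 d=2 new=(5,6) → blocked by [3,7]×[6,9], reject
12. q=(4,4) nearest=1 d=0 → coincident, reject
13. q=(4,7) nearest=1 d=3 new=(4,7) → blocked by [3,7]×[6,9], reject
14. q=(18,12) nearest=2 d=11 new=(10,8) → blocked by [10,13]×[6,9], reject
15. q=(5,8) nearest=2 d=3 new=(5,8) → blocked by [3,7]×[6,9], reject
16. q=(15,3) nearest=2 d=8 new=(10,3) → blocked by [6,11]×[1,4], reject
17. q=(4,7) nearest=1 d=3 new=(4,7) → blocked by [3,7]×[6,9], reject
18. q=(19,6) nearest=2 d=12 new=(10,6) → blocked by [10,13]×[6,9], reject
19. q=(2,6) nearest=3 d=1 new=(2,6) → add node 5 parent=3 cost=7
20. q=(11,4) nearest=2 d=4 new=(10,4) → blocked by [6,11]×[1,4], reject
21. q=(3,11) nearest=5 d=5 new=(3,9) → blocked by [3,7]×[6,9], reject
22. q=(2,6) nearest=5 d=0 → coincident, reject
23. q=(11,9) nearest=2 d=4 new=(10,8) → blocked by [10,13]×[6,9], reject
24. q=(8,8) nearest=2 d=3 new=(8,8) → add node 6 parent=2 cost=9
25. q=(18,5) nearest=6 d=10 new=(11,5) → blocked by [10,13]×[6,9], reject
26. q=(11,7) nearest=6 d=3 new=(11,7) → blocked by [10,13]×[6,9], reject
27. q=(6,6) nearest=2 d=1 new=(6,6) → blocked by [3,7]×[6,9], reject

Node count: 7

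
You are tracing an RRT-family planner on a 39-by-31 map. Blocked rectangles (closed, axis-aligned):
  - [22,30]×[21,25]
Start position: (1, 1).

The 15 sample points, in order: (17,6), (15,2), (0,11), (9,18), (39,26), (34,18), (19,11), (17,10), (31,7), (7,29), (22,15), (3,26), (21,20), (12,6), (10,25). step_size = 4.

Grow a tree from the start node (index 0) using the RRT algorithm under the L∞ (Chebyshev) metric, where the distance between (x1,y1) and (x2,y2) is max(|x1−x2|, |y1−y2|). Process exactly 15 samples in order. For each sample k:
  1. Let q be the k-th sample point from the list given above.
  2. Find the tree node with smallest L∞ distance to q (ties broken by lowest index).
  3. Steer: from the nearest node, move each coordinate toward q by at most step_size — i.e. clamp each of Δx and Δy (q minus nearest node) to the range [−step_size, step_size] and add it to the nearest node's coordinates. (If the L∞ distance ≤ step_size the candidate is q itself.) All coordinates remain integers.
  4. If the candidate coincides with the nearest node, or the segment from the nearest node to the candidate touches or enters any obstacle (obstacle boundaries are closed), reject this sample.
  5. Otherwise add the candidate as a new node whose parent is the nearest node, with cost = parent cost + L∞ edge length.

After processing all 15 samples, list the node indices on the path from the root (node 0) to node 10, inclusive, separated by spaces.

Path: 0 1 2 5 6 7 10

1. q=(17,6) nearest=0 d=16 new=(5,5) → add node 1 parent=0 cost=4
2. q=(15,2) nearest=1 d=10 new=(9,2) → add node 2 parent=1 cost=8
3. q=(0,11) nearest=1 d=6 new=(1,9) → add node 3 parent=1 cost=8
4. q=(9,18) nearest=3 d=9 new=(5,13) → add node 4 parent=3 cost=12
5. q=(39,26) nearest=2 d=30 new=(13,6) → add node 5 parent=2 cost=12
6. q=(34,18) nearest=5 d=21 new=(17,10) → add node 6 parent=5 cost=16
7. q=(19,11) nearest=6 d=2 new=(19,11) → add node 7 parent=6 cost=18
8. q=(17,10) nearest=6 d=0 → coincident, reject
9. q=(31,7) nearest=7 d=12 new=(23,7) → add node 8 parent=7 cost=22
10. q=(7,29) nearest=4 d=16 new=(7,17) → add node 9 parent=4 cost=16
11. q=(22,15) nearest=7 d=4 new=(22,15) → add node 10 parent=7 cost=22
12. q=(3,26) nearest=9 d=9 new=(3,21) → add node 11 parent=9 cost=20
13. q=(21,20) nearest=10 d=5 new=(21,19) → add node 12 parent=10 cost=26
14. q=(12,6) nearest=5 d=1 new=(12,6) → add node 13 parent=5 cost=13
15. q=(10,25) nearest=11 d=7 new=(7,25) → add node 14 parent=11 cost=24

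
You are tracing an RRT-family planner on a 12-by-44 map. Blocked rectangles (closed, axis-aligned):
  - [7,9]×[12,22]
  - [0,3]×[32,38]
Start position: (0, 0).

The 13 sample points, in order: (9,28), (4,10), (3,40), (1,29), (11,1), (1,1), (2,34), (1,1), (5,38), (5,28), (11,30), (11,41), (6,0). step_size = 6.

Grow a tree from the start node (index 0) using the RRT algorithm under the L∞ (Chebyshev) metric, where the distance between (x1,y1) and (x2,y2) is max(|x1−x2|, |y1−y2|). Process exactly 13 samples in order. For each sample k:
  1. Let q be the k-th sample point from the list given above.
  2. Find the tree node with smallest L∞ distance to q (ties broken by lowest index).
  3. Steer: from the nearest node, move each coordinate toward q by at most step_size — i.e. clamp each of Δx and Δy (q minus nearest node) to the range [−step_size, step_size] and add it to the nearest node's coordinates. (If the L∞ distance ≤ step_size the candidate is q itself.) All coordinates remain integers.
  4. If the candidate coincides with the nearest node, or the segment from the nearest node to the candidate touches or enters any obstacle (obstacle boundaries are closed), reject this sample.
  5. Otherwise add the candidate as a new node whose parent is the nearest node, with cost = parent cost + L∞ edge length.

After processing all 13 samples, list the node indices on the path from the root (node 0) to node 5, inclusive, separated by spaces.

1. q=(9,28) nearest=0 d=28 new=(6,6) → add node 1 parent=0 cost=6
2. q=(4,10) nearest=1 d=4 new=(4,10) → add node 2 parent=1 cost=10
3. q=(3,40) nearest=2 d=30 new=(3,16) → add node 3 parent=2 cost=16
4. q=(1,29) nearest=3 d=13 new=(1,22) → add node 4 parent=3 cost=22
5. q=(11,1) nearest=1 d=5 new=(11,1) → add node 5 parent=1 cost=11
6. q=(1,1) nearest=0 d=1 new=(1,1) → add node 6 parent=0 cost=1
7. q=(2,34) nearest=4 d=12 new=(2,28) → add node 7 parent=4 cost=28
8. q=(1,1) nearest=6 d=0 → coincident, reject
9. q=(5,38) nearest=7 d=10 new=(5,34) → add node 8 parent=7 cost=34
10. q=(5,28) nearest=7 d=3 new=(5,28) → add node 9 parent=7 cost=31
11. q=(11,30) nearest=8 d=6 new=(11,30) → add node 10 parent=8 cost=40
12. q=(11,41) nearest=8 d=7 new=(11,40) → add node 11 parent=8 cost=40
13. q=(6,0) nearest=5 d=5 new=(6,0) → add node 12 parent=5 cost=16

Path: 0 1 5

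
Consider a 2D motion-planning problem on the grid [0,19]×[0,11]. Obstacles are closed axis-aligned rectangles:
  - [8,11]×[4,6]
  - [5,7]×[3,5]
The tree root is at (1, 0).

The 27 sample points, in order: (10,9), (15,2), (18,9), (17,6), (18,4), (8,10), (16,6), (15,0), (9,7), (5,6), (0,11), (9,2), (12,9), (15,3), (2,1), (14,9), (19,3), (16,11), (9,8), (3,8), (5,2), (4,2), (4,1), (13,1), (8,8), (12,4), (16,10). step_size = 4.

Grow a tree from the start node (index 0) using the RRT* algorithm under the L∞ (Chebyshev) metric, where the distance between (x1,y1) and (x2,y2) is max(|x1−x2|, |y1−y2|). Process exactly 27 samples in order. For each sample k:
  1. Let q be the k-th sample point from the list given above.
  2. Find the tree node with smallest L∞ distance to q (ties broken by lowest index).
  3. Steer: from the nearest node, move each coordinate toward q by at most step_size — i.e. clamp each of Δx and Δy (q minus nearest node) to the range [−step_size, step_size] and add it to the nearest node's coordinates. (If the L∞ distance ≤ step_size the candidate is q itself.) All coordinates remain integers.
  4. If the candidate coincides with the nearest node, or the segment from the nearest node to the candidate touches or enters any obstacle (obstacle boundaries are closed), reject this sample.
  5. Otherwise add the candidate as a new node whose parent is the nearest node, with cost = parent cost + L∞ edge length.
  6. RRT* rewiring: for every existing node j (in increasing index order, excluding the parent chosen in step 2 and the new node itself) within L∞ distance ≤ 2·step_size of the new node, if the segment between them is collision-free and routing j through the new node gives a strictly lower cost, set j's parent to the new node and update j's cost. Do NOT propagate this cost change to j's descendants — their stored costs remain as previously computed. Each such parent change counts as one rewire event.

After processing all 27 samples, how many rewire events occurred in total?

Rewire events: 3

1. q=(10,9) nearest=0 d=9 new=(5,4) → blocked by [5,7]×[3,5], reject
2. q=(15,2) nearest=0 d=14 new=(5,2) → add node 1 parent=0 cost=4
3. q=(18,9) nearest=1 d=13 new=(9,6) → blocked by [8,11]×[4,6], reject
4. q=(17,6) nearest=1 d=12 new=(9,6) → blocked by [8,11]×[4,6], reject
5. q=(18,4) nearest=1 d=13 new=(9,4) → blocked by [8,11]×[4,6], reject
6. q=(8,10) nearest=1 d=8 new=(8,6) → blocked by [8,11]×[4,6], reject
7. q=(16,6) nearest=1 d=11 new=(9,6) → blocked by [8,11]×[4,6], reject
8. q=(15,0) nearest=1 d=10 new=(9,0) → add node 2 parent=1 cost=8
9. q=(9,7) nearest=1 d=5 new=(9,6) → blocked by [8,11]×[4,6], reject
10. q=(5,6) nearest=1 d=4 new=(5,6) → blocked by [5,7]×[3,5], reject
11. q=(0,11) nearest=1 d=9 new=(1,6) → add node 3 parent=1 cost=8
12. q=(9,2) nearest=2 d=2 new=(9,2) → add node 4 parent=2 cost=10
13. q=(12,9) nearest=1 d=7 new=(9,6) → blocked by [8,11]×[4,6], reject
14. q=(15,3) nearest=2 d=6 new=(13,3) → add node 5 parent=2 cost=12
15. q=(2,1) nearest=0 d=1 new=(2,1) → add node 6 parent=0 cost=1; rewire 3→6 (6<8); rewire 4→6 (8<10)
16. q=(14,9) nearest=5 d=6 new=(14,7) → add node 7 parent=5 cost=16
17. q=(19,3) nearest=7 d=5 new=(18,3) → add node 8 parent=7 cost=20
18. q=(16,11) nearest=7 d=4 new=(16,11) → add node 9 parent=7 cost=20
19. q=(9,8) nearest=5 d=5 new=(9,7) → blocked by [8,11]×[4,6], reject
20. q=(3,8) nearest=3 d=2 new=(3,8) → add node 10 parent=3 cost=8
21. q=(5,2) nearest=1 d=0 → coincident, reject
22. q=(4,2) nearest=1 d=1 new=(4,2) → add node 11 parent=1 cost=5
23. q=(4,1) nearest=1 d=1 new=(4,1) → add node 12 parent=1 cost=5
24. q=(13,1) nearest=5 d=2 new=(13,1) → add node 13 parent=5 cost=14; rewire 8→13 (19<20)
25. q=(8,8) nearest=5 d=5 new=(9,7) → blocked by [8,11]×[4,6], reject
26. q=(12,4) nearest=5 d=1 new=(12,4) → add node 14 parent=5 cost=13
27. q=(16,10) nearest=9 d=1 new=(16,10) → add node 15 parent=9 cost=21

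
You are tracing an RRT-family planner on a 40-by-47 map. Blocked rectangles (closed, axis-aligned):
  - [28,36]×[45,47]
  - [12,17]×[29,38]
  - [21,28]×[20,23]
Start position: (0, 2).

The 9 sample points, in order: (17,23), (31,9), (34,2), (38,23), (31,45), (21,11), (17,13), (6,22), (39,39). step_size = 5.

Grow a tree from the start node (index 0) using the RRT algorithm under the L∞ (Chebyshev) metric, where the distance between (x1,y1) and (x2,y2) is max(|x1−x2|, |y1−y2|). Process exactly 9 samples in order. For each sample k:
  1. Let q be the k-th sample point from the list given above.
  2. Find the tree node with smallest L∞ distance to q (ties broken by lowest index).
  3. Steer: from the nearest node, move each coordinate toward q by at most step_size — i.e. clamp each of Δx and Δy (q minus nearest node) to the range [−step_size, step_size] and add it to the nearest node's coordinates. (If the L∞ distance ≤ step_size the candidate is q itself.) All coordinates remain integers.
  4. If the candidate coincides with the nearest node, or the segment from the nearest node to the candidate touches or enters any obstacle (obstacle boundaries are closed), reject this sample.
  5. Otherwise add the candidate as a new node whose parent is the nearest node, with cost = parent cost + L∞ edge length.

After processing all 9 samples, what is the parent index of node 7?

Parent of node 7: 5

1. q=(17,23) nearest=0 d=21 new=(5,7) → add node 1 parent=0 cost=5
2. q=(31,9) nearest=1 d=26 new=(10,9) → add node 2 parent=1 cost=10
3. q=(34,2) nearest=2 d=24 new=(15,4) → add node 3 parent=2 cost=15
4. q=(38,23) nearest=3 d=23 new=(20,9) → add node 4 parent=3 cost=20
5. q=(31,45) nearest=2 d=36 new=(15,14) → add node 5 parent=2 cost=15
6. q=(21,11) nearest=4 d=2 new=(21,11) → add node 6 parent=4 cost=22
7. q=(17,13) nearest=5 d=2 new=(17,13) → add node 7 parent=5 cost=17
8. q=(6,22) nearest=5 d=9 new=(10,19) → add node 8 parent=5 cost=20
9. q=(39,39) nearest=5 d=25 new=(20,19) → add node 9 parent=5 cost=20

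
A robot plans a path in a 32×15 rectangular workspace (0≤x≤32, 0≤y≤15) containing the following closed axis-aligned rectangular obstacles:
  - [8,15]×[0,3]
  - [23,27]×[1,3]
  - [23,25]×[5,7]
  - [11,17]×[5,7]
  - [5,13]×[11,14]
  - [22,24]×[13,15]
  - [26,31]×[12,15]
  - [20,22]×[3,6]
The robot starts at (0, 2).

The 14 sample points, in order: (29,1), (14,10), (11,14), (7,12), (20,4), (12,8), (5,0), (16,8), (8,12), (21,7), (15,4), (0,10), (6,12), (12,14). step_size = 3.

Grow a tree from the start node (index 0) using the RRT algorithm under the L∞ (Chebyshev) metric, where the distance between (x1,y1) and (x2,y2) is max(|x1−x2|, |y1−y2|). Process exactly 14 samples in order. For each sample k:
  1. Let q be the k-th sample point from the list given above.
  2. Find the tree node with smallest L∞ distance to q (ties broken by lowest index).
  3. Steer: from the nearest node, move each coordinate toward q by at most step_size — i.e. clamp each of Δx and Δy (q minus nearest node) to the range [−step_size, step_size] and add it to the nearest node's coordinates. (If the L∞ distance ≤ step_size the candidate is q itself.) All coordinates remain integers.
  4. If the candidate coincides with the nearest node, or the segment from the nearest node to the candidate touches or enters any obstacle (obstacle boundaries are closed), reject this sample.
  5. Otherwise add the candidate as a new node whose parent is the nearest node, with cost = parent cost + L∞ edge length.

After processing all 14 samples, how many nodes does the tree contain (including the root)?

1. q=(29,1) nearest=0 d=29 new=(3,1) → add node 1 parent=0 cost=3
2. q=(14,10) nearest=1 d=11 new=(6,4) → add node 2 parent=1 cost=6
3. q=(11,14) nearest=2 d=10 new=(9,7) → add node 3 parent=2 cost=9
4. q=(7,12) nearest=3 d=5 new=(7,10) → add node 4 parent=3 cost=12
5. q=(20,4) nearest=3 d=11 new=(12,4) → blocked by [11,17]×[5,7], reject
6. q=(12,8) nearest=3 d=3 new=(12,8) → add node 5 parent=3 cost=12
7. q=(5,0) nearest=1 d=2 new=(5,0) → add node 6 parent=1 cost=5
8. q=(16,8) nearest=5 d=4 new=(15,8) → add node 7 parent=5 cost=15
9. q=(8,12) nearest=4 d=2 new=(8,12) → blocked by [5,13]×[11,14], reject
10. q=(21,7) nearest=7 d=6 new=(18,7) → add node 8 parent=7 cost=18
11. q=(15,4) nearest=8 d=3 new=(15,4) → blocked by [11,17]×[5,7], reject
12. q=(0,10) nearest=2 d=6 new=(3,7) → add node 9 parent=2 cost=9
13. q=(6,12) nearest=4 d=2 new=(6,12) → blocked by [5,13]×[11,14], reject
14. q=(12,14) nearest=4 d=5 new=(10,13) → blocked by [5,13]×[11,14], reject

Node count: 10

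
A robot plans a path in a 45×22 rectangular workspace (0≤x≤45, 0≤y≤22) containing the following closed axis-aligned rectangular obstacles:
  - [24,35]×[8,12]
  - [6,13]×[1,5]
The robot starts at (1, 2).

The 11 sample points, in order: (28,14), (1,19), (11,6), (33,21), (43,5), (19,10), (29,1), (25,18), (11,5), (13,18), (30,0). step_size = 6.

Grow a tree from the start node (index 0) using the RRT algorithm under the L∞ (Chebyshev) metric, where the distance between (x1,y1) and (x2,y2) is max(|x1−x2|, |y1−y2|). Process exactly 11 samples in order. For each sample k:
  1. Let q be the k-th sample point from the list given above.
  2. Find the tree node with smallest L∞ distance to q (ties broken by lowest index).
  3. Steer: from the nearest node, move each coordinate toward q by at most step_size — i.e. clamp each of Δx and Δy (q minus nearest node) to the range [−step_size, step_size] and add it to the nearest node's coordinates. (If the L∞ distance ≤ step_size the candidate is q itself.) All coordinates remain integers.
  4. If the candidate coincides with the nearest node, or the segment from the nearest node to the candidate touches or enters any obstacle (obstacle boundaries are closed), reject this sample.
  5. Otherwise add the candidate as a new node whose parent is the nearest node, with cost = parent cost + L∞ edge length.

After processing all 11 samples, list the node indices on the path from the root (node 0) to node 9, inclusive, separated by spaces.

Path: 0 1 3 4 9

1. q=(28,14) nearest=0 d=27 new=(7,8) → add node 1 parent=0 cost=6
2. q=(1,19) nearest=1 d=11 new=(1,14) → add node 2 parent=1 cost=12
3. q=(11,6) nearest=1 d=4 new=(11,6) → add node 3 parent=1 cost=10
4. q=(33,21) nearest=3 d=22 new=(17,12) → add node 4 parent=3 cost=16
5. q=(43,5) nearest=4 d=26 new=(23,6) → add node 5 parent=4 cost=22
6. q=(19,10) nearest=4 d=2 new=(19,10) → add node 6 parent=4 cost=18
7. q=(29,1) nearest=5 d=6 new=(29,1) → add node 7 parent=5 cost=28
8. q=(25,18) nearest=4 d=8 new=(23,18) → add node 8 parent=4 cost=22
9. q=(11,5) nearest=3 d=1 new=(11,5) → blocked by [6,13]×[1,5], reject
10. q=(13,18) nearest=4 d=6 new=(13,18) → add node 9 parent=4 cost=22
11. q=(30,0) nearest=7 d=1 new=(30,0) → add node 10 parent=7 cost=29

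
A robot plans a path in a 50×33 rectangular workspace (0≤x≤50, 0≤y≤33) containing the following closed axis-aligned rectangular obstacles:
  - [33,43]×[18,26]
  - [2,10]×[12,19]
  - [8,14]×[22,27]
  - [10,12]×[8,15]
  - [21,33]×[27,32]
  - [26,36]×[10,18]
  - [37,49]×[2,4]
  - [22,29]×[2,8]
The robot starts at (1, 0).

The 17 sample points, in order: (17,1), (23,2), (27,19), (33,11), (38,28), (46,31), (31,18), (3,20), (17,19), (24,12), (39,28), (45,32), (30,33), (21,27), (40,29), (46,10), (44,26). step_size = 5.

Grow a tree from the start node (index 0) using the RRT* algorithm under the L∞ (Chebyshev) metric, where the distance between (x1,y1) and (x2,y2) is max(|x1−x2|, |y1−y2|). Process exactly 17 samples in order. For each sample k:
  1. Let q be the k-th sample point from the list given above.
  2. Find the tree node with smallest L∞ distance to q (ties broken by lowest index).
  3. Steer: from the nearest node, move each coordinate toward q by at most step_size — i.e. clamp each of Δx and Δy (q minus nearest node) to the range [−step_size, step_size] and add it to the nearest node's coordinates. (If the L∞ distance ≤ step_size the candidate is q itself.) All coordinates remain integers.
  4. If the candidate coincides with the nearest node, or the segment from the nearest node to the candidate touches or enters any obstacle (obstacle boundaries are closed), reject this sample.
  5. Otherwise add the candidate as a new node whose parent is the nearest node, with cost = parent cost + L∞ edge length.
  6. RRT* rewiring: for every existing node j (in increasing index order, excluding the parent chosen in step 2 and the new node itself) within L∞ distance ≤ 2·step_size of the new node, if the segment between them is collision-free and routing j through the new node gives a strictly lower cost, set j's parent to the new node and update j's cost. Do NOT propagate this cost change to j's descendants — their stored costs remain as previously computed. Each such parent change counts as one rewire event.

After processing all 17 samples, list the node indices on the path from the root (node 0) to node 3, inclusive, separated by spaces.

Path: 0 1 2 3

1. q=(17,1) nearest=0 d=16 new=(6,1) → add node 1 parent=0 cost=5
2. q=(23,2) nearest=1 d=17 new=(11,2) → add node 2 parent=1 cost=10
3. q=(27,19) nearest=2 d=17 new=(16,7) → add node 3 parent=2 cost=15
4. q=(33,11) nearest=3 d=17 new=(21,11) → add node 4 parent=3 cost=20
5. q=(38,28) nearest=4 d=17 new=(26,16) → blocked by [26,36]×[10,18], reject
6. q=(46,31) nearest=4 d=25 new=(26,16) → blocked by [26,36]×[10,18], reject
7. q=(31,18) nearest=4 d=10 new=(26,16) → blocked by [26,36]×[10,18], reject
8. q=(3,20) nearest=3 d=13 new=(11,12) → blocked by [10,12]×[8,15], reject
9. q=(17,19) nearest=4 d=8 new=(17,16) → add node 5 parent=4 cost=25
10. q=(24,12) nearest=4 d=3 new=(24,12) → add node 6 parent=4 cost=23
11. q=(39,28) nearest=6 d=16 new=(29,17) → blocked by [26,36]×[10,18], reject
12. q=(45,32) nearest=6 d=21 new=(29,17) → blocked by [26,36]×[10,18], reject
13. q=(30,33) nearest=5 d=17 new=(22,21) → add node 7 parent=5 cost=30
14. q=(21,27) nearest=7 d=6 new=(21,26) → add node 8 parent=7 cost=35
15. q=(40,29) nearest=6 d=17 new=(29,17) → blocked by [26,36]×[10,18], reject
16. q=(46,10) nearest=6 d=22 new=(29,10) → blocked by [26,36]×[10,18], reject
17. q=(44,26) nearest=6 d=20 new=(29,17) → blocked by [26,36]×[10,18], reject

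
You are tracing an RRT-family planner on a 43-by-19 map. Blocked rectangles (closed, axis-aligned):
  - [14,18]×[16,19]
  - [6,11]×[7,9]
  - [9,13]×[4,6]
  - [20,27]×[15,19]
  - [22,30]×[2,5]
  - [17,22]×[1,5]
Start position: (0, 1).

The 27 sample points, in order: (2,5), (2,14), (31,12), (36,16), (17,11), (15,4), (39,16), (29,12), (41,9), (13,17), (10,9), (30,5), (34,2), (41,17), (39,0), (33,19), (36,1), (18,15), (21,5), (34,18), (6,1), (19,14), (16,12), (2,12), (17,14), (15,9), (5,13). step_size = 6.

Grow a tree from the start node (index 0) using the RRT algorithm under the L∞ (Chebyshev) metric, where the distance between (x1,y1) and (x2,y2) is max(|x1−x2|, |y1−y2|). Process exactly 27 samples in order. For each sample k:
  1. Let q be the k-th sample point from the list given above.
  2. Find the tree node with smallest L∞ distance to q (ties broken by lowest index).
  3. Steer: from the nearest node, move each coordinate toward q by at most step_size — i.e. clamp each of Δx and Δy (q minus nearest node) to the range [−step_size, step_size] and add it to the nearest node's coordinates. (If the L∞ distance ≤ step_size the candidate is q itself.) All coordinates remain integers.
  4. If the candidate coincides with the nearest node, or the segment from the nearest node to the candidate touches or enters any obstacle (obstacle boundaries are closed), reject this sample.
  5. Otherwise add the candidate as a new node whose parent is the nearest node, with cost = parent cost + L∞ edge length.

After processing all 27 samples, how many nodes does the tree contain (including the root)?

Node count: 14

1. q=(2,5) nearest=0 d=4 new=(2,5) → add node 1 parent=0 cost=4
2. q=(2,14) nearest=1 d=9 new=(2,11) → add node 2 parent=1 cost=10
3. q=(31,12) nearest=1 d=29 new=(8,11) → blocked by [6,11]×[7,9], reject
4. q=(36,16) nearest=1 d=34 new=(8,11) → blocked by [6,11]×[7,9], reject
5. q=(17,11) nearest=1 d=15 new=(8,11) → blocked by [6,11]×[7,9], reject
6. q=(15,4) nearest=1 d=13 new=(8,4) → add node 3 parent=1 cost=10
7. q=(39,16) nearest=3 d=31 new=(14,10) → blocked by [6,11]×[7,9], reject
8. q=(29,12) nearest=3 d=21 new=(14,10) → blocked by [6,11]×[7,9], reject
9. q=(41,9) nearest=3 d=33 new=(14,9) → blocked by [9,13]×[4,6], reject
10. q=(13,17) nearest=2 d=11 new=(8,17) → add node 4 parent=2 cost=16
11. q=(10,9) nearest=3 d=5 new=(10,9) → blocked by [6,11]×[7,9], reject
12. q=(30,5) nearest=3 d=22 new=(14,5) → blocked by [9,13]×[4,6], reject
13. q=(34,2) nearest=3 d=26 new=(14,2) → add node 5 parent=3 cost=16
14. q=(41,17) nearest=5 d=27 new=(20,8) → blocked by [17,22]×[1,5], reject
15. q=(39,0) nearest=5 d=25 new=(20,0) → blocked by [17,22]×[1,5], reject
16. q=(33,19) nearest=5 d=19 new=(20,8) → blocked by [17,22]×[1,5], reject
17. q=(36,1) nearest=5 d=22 new=(20,1) → blocked by [17,22]×[1,5], reject
18. q=(18,15) nearest=4 d=10 new=(14,15) → add node 6 parent=4 cost=22
19. q=(21,5) nearest=5 d=7 new=(20,5) → blocked by [17,22]×[1,5], reject
20. q=(34,18) nearest=5 d=20 new=(20,8) → blocked by [17,22]×[1,5], reject
21. q=(6,1) nearest=3 d=3 new=(6,1) → add node 7 parent=3 cost=13
22. q=(19,14) nearest=6 d=5 new=(19,14) → add node 8 parent=6 cost=27
23. q=(16,12) nearest=6 d=3 new=(16,12) → add node 9 parent=6 cost=25
24. q=(2,12) nearest=2 d=1 new=(2,12) → add node 10 parent=2 cost=11
25. q=(17,14) nearest=8 d=2 new=(17,14) → add node 11 parent=8 cost=29
26. q=(15,9) nearest=9 d=3 new=(15,9) → add node 12 parent=9 cost=28
27. q=(5,13) nearest=2 d=3 new=(5,13) → add node 13 parent=2 cost=13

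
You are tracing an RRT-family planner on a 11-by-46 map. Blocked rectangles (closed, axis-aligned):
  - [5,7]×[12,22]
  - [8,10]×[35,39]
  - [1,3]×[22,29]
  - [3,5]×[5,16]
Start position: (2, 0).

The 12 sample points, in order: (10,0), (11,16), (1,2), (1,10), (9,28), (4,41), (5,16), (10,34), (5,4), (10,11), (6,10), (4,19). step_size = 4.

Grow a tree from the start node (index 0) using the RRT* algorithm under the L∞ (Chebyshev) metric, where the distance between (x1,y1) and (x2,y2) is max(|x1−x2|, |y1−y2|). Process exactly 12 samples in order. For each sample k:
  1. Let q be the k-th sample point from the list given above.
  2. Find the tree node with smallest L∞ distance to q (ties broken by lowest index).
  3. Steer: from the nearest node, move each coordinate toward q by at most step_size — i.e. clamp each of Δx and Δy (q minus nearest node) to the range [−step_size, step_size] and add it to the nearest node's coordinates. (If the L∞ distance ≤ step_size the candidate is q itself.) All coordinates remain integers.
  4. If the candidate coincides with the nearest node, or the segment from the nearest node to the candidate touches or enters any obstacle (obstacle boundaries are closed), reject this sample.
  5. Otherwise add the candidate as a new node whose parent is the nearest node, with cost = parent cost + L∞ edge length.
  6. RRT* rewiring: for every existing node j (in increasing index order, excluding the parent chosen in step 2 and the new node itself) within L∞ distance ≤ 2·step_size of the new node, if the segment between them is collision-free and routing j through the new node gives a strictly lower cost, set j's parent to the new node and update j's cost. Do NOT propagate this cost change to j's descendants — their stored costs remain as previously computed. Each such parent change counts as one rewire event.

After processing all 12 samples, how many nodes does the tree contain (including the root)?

1. q=(10,0) nearest=0 d=8 new=(6,0) → add node 1 parent=0 cost=4
2. q=(11,16) nearest=0 d=16 new=(6,4) → add node 2 parent=0 cost=4
3. q=(1,2) nearest=0 d=2 new=(1,2) → add node 3 parent=0 cost=2
4. q=(1,10) nearest=2 d=6 new=(2,8) → blocked by [3,5]×[5,16], reject
5. q=(9,28) nearest=2 d=24 new=(9,8) → add node 4 parent=2 cost=8
6. q=(4,41) nearest=4 d=33 new=(5,12) → blocked by [5,7]×[12,22], reject
7. q=(5,16) nearest=4 d=8 new=(5,12) → blocked by [5,7]×[12,22], reject
8. q=(10,34) nearest=4 d=26 new=(10,12) → add node 5 parent=4 cost=12
9. q=(5,4) nearest=2 d=1 new=(5,4) → add node 6 parent=2 cost=5
10. q=(10,11) nearest=5 d=1 new=(10,11) → add node 7 parent=5 cost=13
11. q=(6,10) nearest=4 d=3 new=(6,10) → add node 8 parent=4 cost=11
12. q=(4,19) nearest=5 d=7 new=(6,16) → blocked by [5,7]×[12,22], reject

Node count: 9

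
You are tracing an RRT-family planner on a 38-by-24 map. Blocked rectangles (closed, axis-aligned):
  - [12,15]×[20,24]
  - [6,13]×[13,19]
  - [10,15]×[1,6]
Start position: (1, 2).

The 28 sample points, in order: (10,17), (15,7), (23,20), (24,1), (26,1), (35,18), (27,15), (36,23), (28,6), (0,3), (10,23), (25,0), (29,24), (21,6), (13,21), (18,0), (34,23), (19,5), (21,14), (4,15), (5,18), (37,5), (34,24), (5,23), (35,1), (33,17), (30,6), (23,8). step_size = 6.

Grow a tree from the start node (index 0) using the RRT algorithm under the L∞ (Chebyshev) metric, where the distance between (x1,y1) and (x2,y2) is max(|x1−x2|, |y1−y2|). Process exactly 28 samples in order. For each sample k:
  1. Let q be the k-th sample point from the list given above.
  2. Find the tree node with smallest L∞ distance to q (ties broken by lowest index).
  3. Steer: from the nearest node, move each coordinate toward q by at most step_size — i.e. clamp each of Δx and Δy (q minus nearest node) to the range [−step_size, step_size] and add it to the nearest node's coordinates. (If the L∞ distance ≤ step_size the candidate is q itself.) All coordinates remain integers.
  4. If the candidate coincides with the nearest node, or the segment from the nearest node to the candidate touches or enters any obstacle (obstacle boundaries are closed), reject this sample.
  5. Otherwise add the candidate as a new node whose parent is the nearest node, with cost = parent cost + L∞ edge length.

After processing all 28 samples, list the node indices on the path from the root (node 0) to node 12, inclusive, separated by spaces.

Path: 0 1 2 3 4 12

1. q=(10,17) nearest=0 d=15 new=(7,8) → add node 1 parent=0 cost=6
2. q=(15,7) nearest=1 d=8 new=(13,7) → add node 2 parent=1 cost=12
3. q=(23,20) nearest=2 d=13 new=(19,13) → add node 3 parent=2 cost=18
4. q=(24,1) nearest=2 d=11 new=(19,1) → blocked by [10,15]×[1,6], reject
5. q=(26,1) nearest=3 d=12 new=(25,7) → add node 4 parent=3 cost=24
6. q=(35,18) nearest=4 d=11 new=(31,13) → add node 5 parent=4 cost=30
7. q=(27,15) nearest=5 d=4 new=(27,15) → add node 6 parent=5 cost=34
8. q=(36,23) nearest=6 d=9 new=(33,21) → add node 7 parent=6 cost=40
9. q=(28,6) nearest=4 d=3 new=(28,6) → add node 8 parent=4 cost=27
10. q=(0,3) nearest=0 d=1 new=(0,3) → add node 9 parent=0 cost=1
11. q=(10,23) nearest=3 d=10 new=(13,19) → blocked by [6,13]×[13,19], reject
12. q=(25,0) nearest=8 d=6 new=(25,0) → add node 10 parent=8 cost=33
13. q=(29,24) nearest=7 d=4 new=(29,24) → add node 11 parent=7 cost=44
14. q=(21,6) nearest=4 d=4 new=(21,6) → add node 12 parent=4 cost=28
15. q=(13,21) nearest=3 d=8 new=(13,19) → blocked by [6,13]×[13,19], reject
16. q=(18,0) nearest=12 d=6 new=(18,0) → add node 13 parent=12 cost=34
17. q=(34,23) nearest=7 d=2 new=(34,23) → add node 14 parent=7 cost=42
18. q=(19,5) nearest=12 d=2 new=(19,5) → add node 15 parent=12 cost=30
19. q=(21,14) nearest=3 d=2 new=(21,14) → add node 16 parent=3 cost=20
20. q=(4,15) nearest=1 d=7 new=(4,14) → add node 17 parent=1 cost=12
21. q=(5,18) nearest=17 d=4 new=(5,18) → add node 18 parent=17 cost=16
22. q=(37,5) nearest=5 d=8 new=(37,7) → add node 19 parent=5 cost=36
23. q=(34,24) nearest=14 d=1 new=(34,24) → add node 20 parent=14 cost=43
24. q=(5,23) nearest=18 d=5 new=(5,23) → add node 21 parent=18 cost=21
25. q=(35,1) nearest=19 d=6 new=(35,1) → add node 22 parent=19 cost=42
26. q=(33,17) nearest=5 d=4 new=(33,17) → add node 23 parent=5 cost=34
27. q=(30,6) nearest=8 d=2 new=(30,6) → add node 24 parent=8 cost=29
28. q=(23,8) nearest=4 d=2 new=(23,8) → add node 25 parent=4 cost=26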